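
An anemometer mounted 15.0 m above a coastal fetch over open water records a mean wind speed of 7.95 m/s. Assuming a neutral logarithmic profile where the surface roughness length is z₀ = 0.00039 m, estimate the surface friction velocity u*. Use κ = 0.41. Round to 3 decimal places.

Log law: V(z) = (u*/κ) · ln(z/z₀) ⇒ u* = κ · V / ln(z/z₀)
u* = 0.41 × 7.95 / ln(15.0/0.00039) = 0.41 × 7.95 / 10.5574
   = 3.2595 / 10.5574 = 0.3087 m/s

u* ≈ 0.309 m/s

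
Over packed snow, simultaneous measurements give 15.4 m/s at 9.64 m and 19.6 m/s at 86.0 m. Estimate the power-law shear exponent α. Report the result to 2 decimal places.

Power law: V₂/V₁ = (z₂/z₁)^α ⇒ α = ln(V₂/V₁) / ln(z₂/z₁)
α = ln(19.6/15.4) / ln(86.0/9.64) = ln(1.2727) / ln(8.9212)
  = 0.24116 / 2.18843 = 0.11020

α ≈ 0.11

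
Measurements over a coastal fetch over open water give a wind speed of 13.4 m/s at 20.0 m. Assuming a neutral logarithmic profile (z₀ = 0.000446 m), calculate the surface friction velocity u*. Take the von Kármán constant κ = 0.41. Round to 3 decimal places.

u* ≈ 0.513 m/s

Log law: V(z) = (u*/κ) · ln(z/z₀) ⇒ u* = κ · V / ln(z/z₀)
u* = 0.41 × 13.4 / ln(20.0/0.000446) = 0.41 × 13.4 / 10.7109
   = 5.4940 / 10.7109 = 0.5129 m/s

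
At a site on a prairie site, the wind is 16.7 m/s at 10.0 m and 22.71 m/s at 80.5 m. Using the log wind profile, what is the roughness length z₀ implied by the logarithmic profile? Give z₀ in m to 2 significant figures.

Log law: V(z) ∝ ln(z/z₀). With r = V₁/V₂ = 16.7/22.71 = 0.73536,
r · ln(z₂/z₀) = ln(z₁/z₀) ⇒ ln z₀ = (ln z₁ − r·ln z₂)/(1 − r)
ln z₀ = (2.30259 − 0.73536×4.38826) / 0.26464 = -3.4929
z₀ = exp(-3.4929) = 0.03041 m

z₀ ≈ 0.030 m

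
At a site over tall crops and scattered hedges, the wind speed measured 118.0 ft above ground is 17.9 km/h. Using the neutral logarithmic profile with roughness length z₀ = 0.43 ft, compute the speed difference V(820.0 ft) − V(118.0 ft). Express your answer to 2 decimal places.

6.18 km/h

Log law: V₂ = V₁ · ln(z₂/z₀)/ln(z₁/z₀) = 17.9 × 7.5533/5.6147 = 24.0805 km/h
ΔV = 24.0805 − 17.9 = 6.1805 km/h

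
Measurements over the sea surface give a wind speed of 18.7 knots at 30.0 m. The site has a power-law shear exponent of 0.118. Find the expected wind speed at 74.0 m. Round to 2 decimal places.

Power-law profile: V₂ = V₁ · (z₂/z₁)^α
V₂ = 18.7 × (74.0/30.0)^0.118 = 18.7 × (2.4667)^0.118
    = 18.7 × 1.1124 = 20.8023 knots

20.80 knots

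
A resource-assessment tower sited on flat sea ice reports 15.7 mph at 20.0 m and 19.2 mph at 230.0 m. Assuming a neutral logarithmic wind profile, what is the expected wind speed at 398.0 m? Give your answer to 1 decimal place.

Log law: V ∝ ln(z/z₀). From the pair, with r = V₁/V₂ = 0.81771,
ln z₀ = (ln z₁ − r·ln z₂)/(1 − r) = (2.9957 − 0.81771×5.4381)/0.18229 = -7.9599 → z₀ = 0.0003492 m
V₃ = V₁ · ln(z₃/z₀)/ln(z₁/z₀) = 15.7 × 13.9464/10.9557 = 19.9858 mph

20.0 mph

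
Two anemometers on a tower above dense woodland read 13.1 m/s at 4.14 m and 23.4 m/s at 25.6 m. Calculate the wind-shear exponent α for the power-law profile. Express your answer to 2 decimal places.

Power law: V₂/V₁ = (z₂/z₁)^α ⇒ α = ln(V₂/V₁) / ln(z₂/z₁)
α = ln(23.4/13.1) / ln(25.6/4.14) = ln(1.7863) / ln(6.1836)
  = 0.58012 / 1.82190 = 0.31842

α ≈ 0.32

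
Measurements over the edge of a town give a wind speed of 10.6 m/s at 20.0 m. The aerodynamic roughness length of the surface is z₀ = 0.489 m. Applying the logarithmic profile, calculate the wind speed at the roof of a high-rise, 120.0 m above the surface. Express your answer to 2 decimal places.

Log law: V(z) ∝ ln(z/z₀), so V₂/V₁ = ln(z₂/z₀) / ln(z₁/z₀).
ln(120.0/0.489) = 5.5029, ln(20.0/0.489) = 3.7111
V₂ = 10.6 × 5.5029/3.7111 = 10.6 × 1.4828 = 15.7178 m/s

15.72 m/s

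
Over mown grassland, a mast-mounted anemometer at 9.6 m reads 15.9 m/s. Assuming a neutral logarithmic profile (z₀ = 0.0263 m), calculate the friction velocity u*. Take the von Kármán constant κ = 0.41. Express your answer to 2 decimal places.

u* ≈ 1.10 m/s

Log law: V(z) = (u*/κ) · ln(z/z₀) ⇒ u* = κ · V / ln(z/z₀)
u* = 0.41 × 15.9 / ln(9.6/0.0263) = 0.41 × 15.9 / 5.8999
   = 6.5190 / 5.8999 = 1.1049 m/s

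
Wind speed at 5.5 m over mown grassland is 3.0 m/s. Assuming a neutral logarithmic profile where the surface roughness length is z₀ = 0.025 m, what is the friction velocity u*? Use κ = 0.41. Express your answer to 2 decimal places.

Log law: V(z) = (u*/κ) · ln(z/z₀) ⇒ u* = κ · V / ln(z/z₀)
u* = 0.41 × 3.0 / ln(5.5/0.025) = 0.41 × 3.0 / 5.3936
   = 1.2300 / 5.3936 = 0.2280 m/s

u* ≈ 0.23 m/s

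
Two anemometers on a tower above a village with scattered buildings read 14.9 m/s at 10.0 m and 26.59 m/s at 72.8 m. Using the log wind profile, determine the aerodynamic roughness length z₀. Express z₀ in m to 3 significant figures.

Log law: V(z) ∝ ln(z/z₀). With r = V₁/V₂ = 14.9/26.59 = 0.56036,
r · ln(z₂/z₀) = ln(z₁/z₀) ⇒ ln z₀ = (ln z₁ − r·ln z₂)/(1 − r)
ln z₀ = (2.30259 − 0.56036×4.28772) / 0.43964 = -0.2277
z₀ = exp(-0.2277) = 0.7964 m

z₀ ≈ 0.796 m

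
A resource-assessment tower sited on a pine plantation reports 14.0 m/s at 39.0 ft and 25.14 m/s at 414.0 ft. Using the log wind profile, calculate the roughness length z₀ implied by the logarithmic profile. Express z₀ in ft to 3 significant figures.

Log law: V(z) ∝ ln(z/z₀). With r = V₁/V₂ = 14.0/25.14 = 0.55688,
r · ln(z₂/z₀) = ln(z₁/z₀) ⇒ ln z₀ = (ln z₁ − r·ln z₂)/(1 − r)
ln z₀ = (3.66356 − 0.55688×6.02587) / 0.44312 = 0.6948
z₀ = exp(0.6948) = 2.003 ft

z₀ ≈ 2.00 ft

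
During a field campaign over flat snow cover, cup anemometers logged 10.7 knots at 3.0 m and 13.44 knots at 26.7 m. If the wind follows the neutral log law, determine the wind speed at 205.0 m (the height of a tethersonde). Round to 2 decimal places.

Log law: V ∝ ln(z/z₀). From the pair, with r = V₁/V₂ = 0.79613,
ln z₀ = (ln z₁ − r·ln z₂)/(1 − r) = (1.0986 − 0.79613×3.2847)/0.20387 = -7.4382 → z₀ = 0.0005884 m
V₃ = V₁ · ln(z₃/z₀)/ln(z₁/z₀) = 10.7 × 12.7612/8.5368 = 15.9949 knots

15.99 knots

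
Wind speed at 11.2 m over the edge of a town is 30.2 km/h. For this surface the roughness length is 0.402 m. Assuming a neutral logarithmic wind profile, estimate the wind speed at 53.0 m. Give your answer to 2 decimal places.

Log law: V(z) ∝ ln(z/z₀), so V₂/V₁ = ln(z₂/z₀) / ln(z₁/z₀).
ln(53.0/0.402) = 4.8816, ln(11.2/0.402) = 3.3272
V₂ = 30.2 × 4.8816/3.3272 = 30.2 × 1.4672 = 44.3086 km/h

44.31 km/h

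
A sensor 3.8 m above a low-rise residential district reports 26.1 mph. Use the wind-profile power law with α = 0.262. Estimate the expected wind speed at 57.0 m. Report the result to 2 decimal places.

Power-law profile: V₂ = V₁ · (z₂/z₁)^α
V₂ = 26.1 × (57.0/3.8)^0.262 = 26.1 × (15.0000)^0.262
    = 26.1 × 2.0330 = 53.0611 mph

53.06 mph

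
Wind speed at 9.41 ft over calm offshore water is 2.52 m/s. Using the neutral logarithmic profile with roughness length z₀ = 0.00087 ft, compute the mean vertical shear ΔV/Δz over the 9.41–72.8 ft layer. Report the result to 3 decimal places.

Log law: V₂ = V₁ · ln(z₂/z₀)/ln(z₁/z₀) = 2.52 × 11.3347/9.2888 = 3.0751 m/s
ΔV/Δz = (3.0751 − 2.52)/(72.8 − 9.41) = 0.5551/63.3900 = 0.00876 m/s/ft

0.009 m/s/ft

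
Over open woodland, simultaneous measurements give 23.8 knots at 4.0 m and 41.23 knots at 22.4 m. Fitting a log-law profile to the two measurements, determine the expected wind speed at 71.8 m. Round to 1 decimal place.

53.0 knots

Log law: V ∝ ln(z/z₀). From the pair, with r = V₁/V₂ = 0.57725,
ln z₀ = (ln z₁ − r·ln z₂)/(1 − r) = (1.3863 − 0.57725×3.1091)/0.42275 = -0.9661 → z₀ = 0.3806 m
V₃ = V₁ · ln(z₃/z₀)/ln(z₁/z₀) = 23.8 × 5.2400/2.3524 = 53.0150 knots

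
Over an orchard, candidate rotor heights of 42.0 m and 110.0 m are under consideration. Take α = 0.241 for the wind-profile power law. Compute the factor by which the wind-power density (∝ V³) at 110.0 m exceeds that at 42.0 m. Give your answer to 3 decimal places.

2.006

Speed ratio: V_B/V_A = (z_B/z_A)^α = (110.0/42.0)^0.241 = (2.6190)^0.241 = 1.26117
Power-density ratio: P_B/P_A = (V_B/V_A)³ = (1.26117)³ = 2.00594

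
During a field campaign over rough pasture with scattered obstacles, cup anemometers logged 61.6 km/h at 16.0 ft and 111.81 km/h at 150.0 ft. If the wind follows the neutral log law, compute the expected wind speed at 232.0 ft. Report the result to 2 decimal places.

Log law: V ∝ ln(z/z₀). From the pair, with r = V₁/V₂ = 0.55093,
ln z₀ = (ln z₁ − r·ln z₂)/(1 − r) = (2.7726 − 0.55093×5.0106)/0.44907 = 0.0268 → z₀ = 1.027 ft
V₃ = V₁ · ln(z₃/z₀)/ln(z₁/z₀) = 61.6 × 5.4199/2.7457 = 121.5938 km/h

121.59 km/h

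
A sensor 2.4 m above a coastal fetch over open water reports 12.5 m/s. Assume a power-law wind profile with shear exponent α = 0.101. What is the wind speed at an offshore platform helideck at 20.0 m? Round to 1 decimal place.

Power-law profile: V₂ = V₁ · (z₂/z₁)^α
V₂ = 12.5 × (20.0/2.4)^0.101 = 12.5 × (8.3333)^0.101
    = 12.5 × 1.2388 = 15.4851 m/s

15.5 m/s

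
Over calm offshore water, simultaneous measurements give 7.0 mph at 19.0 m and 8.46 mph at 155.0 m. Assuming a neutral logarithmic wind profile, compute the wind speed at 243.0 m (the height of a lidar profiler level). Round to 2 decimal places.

Log law: V ∝ ln(z/z₀). From the pair, with r = V₁/V₂ = 0.82742,
ln z₀ = (ln z₁ − r·ln z₂)/(1 − r) = (2.9444 − 0.82742×5.0434)/0.17258 = -7.1192 → z₀ = 0.0008094 m
V₃ = V₁ · ln(z₃/z₀)/ln(z₁/z₀) = 7.0 × 12.6123/10.0636 = 8.7728 mph

8.77 mph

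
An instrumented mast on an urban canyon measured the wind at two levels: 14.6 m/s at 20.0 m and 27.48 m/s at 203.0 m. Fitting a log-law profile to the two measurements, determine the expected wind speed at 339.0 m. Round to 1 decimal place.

30.3 m/s

Log law: V ∝ ln(z/z₀). From the pair, with r = V₁/V₂ = 0.53130,
ln z₀ = (ln z₁ − r·ln z₂)/(1 − r) = (2.9957 − 0.53130×5.3132)/0.46870 = 0.3688 → z₀ = 1.446 m
V₃ = V₁ · ln(z₃/z₀)/ln(z₁/z₀) = 14.6 × 5.4572/2.6270 = 30.3300 m/s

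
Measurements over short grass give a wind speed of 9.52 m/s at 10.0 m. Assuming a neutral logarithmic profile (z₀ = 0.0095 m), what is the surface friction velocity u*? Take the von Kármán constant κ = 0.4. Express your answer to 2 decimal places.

Log law: V(z) = (u*/κ) · ln(z/z₀) ⇒ u* = κ · V / ln(z/z₀)
u* = 0.4 × 9.52 / ln(10.0/0.0095) = 0.4 × 9.52 / 6.9590
   = 3.8080 / 6.9590 = 0.5472 m/s

u* ≈ 0.55 m/s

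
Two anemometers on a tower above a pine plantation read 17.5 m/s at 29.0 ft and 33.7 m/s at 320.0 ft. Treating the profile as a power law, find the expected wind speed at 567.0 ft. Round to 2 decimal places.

First find α: α = ln(V₂/V₁)/ln(z₂/z₁) = ln(33.7/17.5)/ln(320.0/29.0) = 0.65530/2.40103 = 0.2729
Extrapolate from 320.0 ft to 567.0 ft: V₃ = 33.7 × (567.0/320.0)^0.2729 = 33.7 × 1.1690 = 39.3943 m/s

39.39 m/s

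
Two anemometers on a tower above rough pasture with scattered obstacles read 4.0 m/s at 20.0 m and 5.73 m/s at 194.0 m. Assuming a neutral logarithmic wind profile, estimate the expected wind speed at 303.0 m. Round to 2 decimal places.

6.07 m/s

Log law: V ∝ ln(z/z₀). From the pair, with r = V₁/V₂ = 0.69808,
ln z₀ = (ln z₁ − r·ln z₂)/(1 − r) = (2.9957 − 0.69808×5.2679)/0.30192 = -2.2577 → z₀ = 0.1046 m
V₃ = V₁ · ln(z₃/z₀)/ln(z₁/z₀) = 4.0 × 7.9715/5.2535 = 6.0695 m/s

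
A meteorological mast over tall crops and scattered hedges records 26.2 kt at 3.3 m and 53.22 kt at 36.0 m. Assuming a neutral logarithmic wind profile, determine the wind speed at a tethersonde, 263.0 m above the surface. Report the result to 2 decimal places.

Log law: V ∝ ln(z/z₀). From the pair, with r = V₁/V₂ = 0.49230,
ln z₀ = (ln z₁ − r·ln z₂)/(1 − r) = (1.1939 − 0.49230×3.5835)/0.50770 = -1.1232 → z₀ = 0.3253 m
V₃ = V₁ · ln(z₃/z₀)/ln(z₁/z₀) = 26.2 × 6.6953/2.3171 = 75.7062 kt

75.71 kt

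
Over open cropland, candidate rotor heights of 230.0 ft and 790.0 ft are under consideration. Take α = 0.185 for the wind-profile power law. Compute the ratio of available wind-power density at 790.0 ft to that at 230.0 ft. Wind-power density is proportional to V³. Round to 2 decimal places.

Speed ratio: V_B/V_A = (z_B/z_A)^α = (790.0/230.0)^0.185 = (3.4348)^0.185 = 1.25644
Power-density ratio: P_B/P_A = (V_B/V_A)³ = (1.25644)³ = 1.98346

1.98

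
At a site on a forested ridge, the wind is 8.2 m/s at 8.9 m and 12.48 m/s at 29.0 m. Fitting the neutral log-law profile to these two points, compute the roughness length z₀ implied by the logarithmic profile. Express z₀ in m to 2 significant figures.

z₀ ≈ 0.93 m

Log law: V(z) ∝ ln(z/z₀). With r = V₁/V₂ = 8.2/12.48 = 0.65705,
r · ln(z₂/z₀) = ln(z₁/z₀) ⇒ ln z₀ = (ln z₁ − r·ln z₂)/(1 − r)
ln z₀ = (2.18605 − 0.65705×3.36730) / 0.34295 = -0.0771
z₀ = exp(-0.0771) = 0.9258 m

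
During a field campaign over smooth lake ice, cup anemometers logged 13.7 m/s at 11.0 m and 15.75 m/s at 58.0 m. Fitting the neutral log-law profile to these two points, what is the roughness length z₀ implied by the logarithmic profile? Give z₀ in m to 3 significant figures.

Log law: V(z) ∝ ln(z/z₀). With r = V₁/V₂ = 13.7/15.75 = 0.86984,
r · ln(z₂/z₀) = ln(z₁/z₀) ⇒ ln z₀ = (ln z₁ − r·ln z₂)/(1 − r)
ln z₀ = (2.39790 − 0.86984×4.06044) / 0.13016 = -8.7128
z₀ = exp(-8.7128) = 0.0001645 m

z₀ ≈ 0.000164 m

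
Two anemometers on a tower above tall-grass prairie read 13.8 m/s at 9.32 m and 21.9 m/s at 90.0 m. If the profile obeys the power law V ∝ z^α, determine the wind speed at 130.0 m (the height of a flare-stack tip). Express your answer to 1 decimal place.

23.6 m/s

First find α: α = ln(V₂/V₁)/ln(z₂/z₁) = ln(21.9/13.8)/ln(90.0/9.32) = 0.46182/2.26765 = 0.2037
Extrapolate from 90.0 m to 130.0 m: V₃ = 21.9 × (130.0/90.0)^0.2037 = 21.9 × 1.0778 = 23.6030 m/s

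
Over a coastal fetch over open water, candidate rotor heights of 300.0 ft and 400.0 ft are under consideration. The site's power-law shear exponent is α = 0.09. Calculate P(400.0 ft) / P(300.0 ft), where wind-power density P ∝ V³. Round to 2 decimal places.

Speed ratio: V_B/V_A = (z_B/z_A)^α = (400.0/300.0)^0.09 = (1.3333)^0.09 = 1.02623
Power-density ratio: P_B/P_A = (V_B/V_A)³ = (1.02623)³ = 1.08077

1.08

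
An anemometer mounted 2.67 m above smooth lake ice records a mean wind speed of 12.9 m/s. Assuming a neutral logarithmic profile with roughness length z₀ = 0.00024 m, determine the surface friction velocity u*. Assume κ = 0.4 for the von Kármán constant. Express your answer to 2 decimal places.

u* ≈ 0.55 m/s

Log law: V(z) = (u*/κ) · ln(z/z₀) ⇒ u* = κ · V / ln(z/z₀)
u* = 0.4 × 12.9 / ln(2.67/0.00024) = 0.4 × 12.9 / 9.3170
   = 5.1600 / 9.3170 = 0.5538 m/s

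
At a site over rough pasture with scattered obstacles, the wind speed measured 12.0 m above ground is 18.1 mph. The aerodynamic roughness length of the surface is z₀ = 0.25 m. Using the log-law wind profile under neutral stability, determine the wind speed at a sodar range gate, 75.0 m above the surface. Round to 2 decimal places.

26.67 mph

Log law: V(z) ∝ ln(z/z₀), so V₂/V₁ = ln(z₂/z₀) / ln(z₁/z₀).
ln(75.0/0.25) = 5.7038, ln(12.0/0.25) = 3.8712
V₂ = 18.1 × 5.7038/3.8712 = 18.1 × 1.4734 = 26.6683 mph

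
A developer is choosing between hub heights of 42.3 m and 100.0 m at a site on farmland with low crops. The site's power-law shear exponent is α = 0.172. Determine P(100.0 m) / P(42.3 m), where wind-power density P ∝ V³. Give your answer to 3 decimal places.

Speed ratio: V_B/V_A = (z_B/z_A)^α = (100.0/42.3)^0.172 = (2.3641)^0.172 = 1.15950
Power-density ratio: P_B/P_A = (V_B/V_A)³ = (1.15950)³ = 1.55886

1.559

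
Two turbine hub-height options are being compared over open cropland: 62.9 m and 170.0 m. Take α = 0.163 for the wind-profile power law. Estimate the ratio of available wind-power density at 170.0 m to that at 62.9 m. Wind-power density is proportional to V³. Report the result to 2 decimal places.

Speed ratio: V_B/V_A = (z_B/z_A)^α = (170.0/62.9)^0.163 = (2.7027)^0.163 = 1.17593
Power-density ratio: P_B/P_A = (V_B/V_A)³ = (1.17593)³ = 1.62611

1.63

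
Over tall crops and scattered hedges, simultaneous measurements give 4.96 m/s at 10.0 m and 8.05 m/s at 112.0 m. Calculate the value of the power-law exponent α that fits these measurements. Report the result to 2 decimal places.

α ≈ 0.20

Power law: V₂/V₁ = (z₂/z₁)^α ⇒ α = ln(V₂/V₁) / ln(z₂/z₁)
α = ln(8.05/4.96) / ln(112.0/10.0) = ln(1.6230) / ln(11.2000)
  = 0.48427 / 2.41591 = 0.20045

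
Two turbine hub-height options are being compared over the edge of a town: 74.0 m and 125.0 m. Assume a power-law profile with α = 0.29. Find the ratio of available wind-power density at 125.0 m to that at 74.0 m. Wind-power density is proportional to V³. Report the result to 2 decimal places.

Speed ratio: V_B/V_A = (z_B/z_A)^α = (125.0/74.0)^0.29 = (1.6892)^0.29 = 1.16420
Power-density ratio: P_B/P_A = (V_B/V_A)³ = (1.16420)³ = 1.57790

1.58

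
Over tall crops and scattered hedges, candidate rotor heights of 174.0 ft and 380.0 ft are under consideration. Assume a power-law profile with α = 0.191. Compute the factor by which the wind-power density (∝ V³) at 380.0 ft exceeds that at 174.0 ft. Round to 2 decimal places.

1.56

Speed ratio: V_B/V_A = (z_B/z_A)^α = (380.0/174.0)^0.191 = (2.1839)^0.191 = 1.16090
Power-density ratio: P_B/P_A = (V_B/V_A)³ = (1.16090)³ = 1.56452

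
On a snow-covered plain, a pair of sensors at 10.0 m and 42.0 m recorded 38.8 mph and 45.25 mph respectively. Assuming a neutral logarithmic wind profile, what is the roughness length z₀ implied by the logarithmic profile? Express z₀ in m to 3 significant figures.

Log law: V(z) ∝ ln(z/z₀). With r = V₁/V₂ = 38.8/45.25 = 0.85746,
r · ln(z₂/z₀) = ln(z₁/z₀) ⇒ ln z₀ = (ln z₁ − r·ln z₂)/(1 − r)
ln z₀ = (2.30259 − 0.85746×3.73767) / 0.14254 = -6.3302
z₀ = exp(-6.3302) = 0.001782 m

z₀ ≈ 0.00178 m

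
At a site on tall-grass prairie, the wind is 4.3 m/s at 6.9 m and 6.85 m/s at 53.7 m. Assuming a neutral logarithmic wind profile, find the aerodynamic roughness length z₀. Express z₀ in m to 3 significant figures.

z₀ ≈ 0.217 m

Log law: V(z) ∝ ln(z/z₀). With r = V₁/V₂ = 4.3/6.85 = 0.62774,
r · ln(z₂/z₀) = ln(z₁/z₀) ⇒ ln z₀ = (ln z₁ − r·ln z₂)/(1 − r)
ln z₀ = (1.93152 − 0.62774×3.98341) / 0.37226 = -1.5285
z₀ = exp(-1.5285) = 0.2169 m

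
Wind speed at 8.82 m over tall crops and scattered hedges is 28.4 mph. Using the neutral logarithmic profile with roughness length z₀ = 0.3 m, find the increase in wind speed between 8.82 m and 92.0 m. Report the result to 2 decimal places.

19.70 mph

Log law: V₂ = V₁ · ln(z₂/z₀)/ln(z₁/z₀) = 28.4 × 5.7258/3.3810 = 48.0958 mph
ΔV = 48.0958 − 28.4 = 19.6958 mph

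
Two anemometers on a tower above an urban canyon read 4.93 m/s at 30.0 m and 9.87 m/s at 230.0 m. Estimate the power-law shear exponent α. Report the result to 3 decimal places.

α ≈ 0.341

Power law: V₂/V₁ = (z₂/z₁)^α ⇒ α = ln(V₂/V₁) / ln(z₂/z₁)
α = ln(9.87/4.93) / ln(230.0/30.0) = ln(2.0020) / ln(7.6667)
  = 0.69416 / 2.03688 = 0.34080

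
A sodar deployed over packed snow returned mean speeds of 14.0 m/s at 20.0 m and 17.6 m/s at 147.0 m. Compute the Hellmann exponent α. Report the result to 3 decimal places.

α ≈ 0.115

Power law: V₂/V₁ = (z₂/z₁)^α ⇒ α = ln(V₂/V₁) / ln(z₂/z₁)
α = ln(17.6/14.0) / ln(147.0/20.0) = ln(1.2571) / ln(7.3500)
  = 0.22884 / 1.99470 = 0.11472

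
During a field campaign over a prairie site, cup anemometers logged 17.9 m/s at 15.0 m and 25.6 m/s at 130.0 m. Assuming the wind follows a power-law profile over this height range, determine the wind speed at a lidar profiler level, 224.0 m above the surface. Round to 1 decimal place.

First find α: α = ln(V₂/V₁)/ln(z₂/z₁) = ln(25.6/17.9)/ln(130.0/15.0) = 0.35779/2.15948 = 0.1657
Extrapolate from 130.0 m to 224.0 m: V₃ = 25.6 × (224.0/130.0)^0.1657 = 25.6 × 1.0943 = 28.0151 m/s

28.0 m/s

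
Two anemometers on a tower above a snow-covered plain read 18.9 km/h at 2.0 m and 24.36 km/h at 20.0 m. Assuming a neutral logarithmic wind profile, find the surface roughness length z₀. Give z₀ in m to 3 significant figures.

Log law: V(z) ∝ ln(z/z₀). With r = V₁/V₂ = 18.9/24.36 = 0.77586,
r · ln(z₂/z₀) = ln(z₁/z₀) ⇒ ln z₀ = (ln z₁ − r·ln z₂)/(1 − r)
ln z₀ = (0.69315 − 0.77586×2.99573) / 0.22414 = -7.2773
z₀ = exp(-7.2773) = 0.0006910 m

z₀ ≈ 0.000691 m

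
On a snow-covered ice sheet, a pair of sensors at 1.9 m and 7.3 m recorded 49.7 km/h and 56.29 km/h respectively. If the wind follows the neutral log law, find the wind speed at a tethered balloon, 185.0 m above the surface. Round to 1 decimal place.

Log law: V ∝ ln(z/z₀). From the pair, with r = V₁/V₂ = 0.88293,
ln z₀ = (ln z₁ − r·ln z₂)/(1 − r) = (0.6419 − 0.88293×1.9879)/0.11707 = -9.5095 → z₀ = 0.00007415 m
V₃ = V₁ · ln(z₃/z₀)/ln(z₁/z₀) = 49.7 × 14.7298/10.1513 = 72.1160 km/h

72.1 km/h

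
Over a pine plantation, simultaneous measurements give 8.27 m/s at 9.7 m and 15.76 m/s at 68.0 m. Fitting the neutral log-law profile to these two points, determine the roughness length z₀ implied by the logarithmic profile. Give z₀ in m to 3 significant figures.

Log law: V(z) ∝ ln(z/z₀). With r = V₁/V₂ = 8.27/15.76 = 0.52475,
r · ln(z₂/z₀) = ln(z₁/z₀) ⇒ ln z₀ = (ln z₁ − r·ln z₂)/(1 − r)
ln z₀ = (2.27213 − 0.52475×4.21951) / 0.47525 = 0.1219
z₀ = exp(0.1219) = 1.130 m

z₀ ≈ 1.13 m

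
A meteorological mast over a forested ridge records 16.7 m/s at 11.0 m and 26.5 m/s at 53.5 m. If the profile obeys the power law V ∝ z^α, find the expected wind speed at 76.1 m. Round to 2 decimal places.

29.37 m/s

First find α: α = ln(V₂/V₁)/ln(z₂/z₁) = ln(26.5/16.7)/ln(53.5/11.0) = 0.46174/1.58179 = 0.2919
Extrapolate from 53.5 m to 76.1 m: V₃ = 26.5 × (76.1/53.5)^0.2919 = 26.5 × 1.1083 = 29.3709 m/s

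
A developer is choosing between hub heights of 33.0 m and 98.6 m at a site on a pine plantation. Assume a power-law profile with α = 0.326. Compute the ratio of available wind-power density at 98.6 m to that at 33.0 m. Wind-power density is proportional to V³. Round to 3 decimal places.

Speed ratio: V_B/V_A = (z_B/z_A)^α = (98.6/33.0)^0.326 = (2.9879)^0.326 = 1.42879
Power-density ratio: P_B/P_A = (V_B/V_A)³ = (1.42879)³ = 2.91679

2.917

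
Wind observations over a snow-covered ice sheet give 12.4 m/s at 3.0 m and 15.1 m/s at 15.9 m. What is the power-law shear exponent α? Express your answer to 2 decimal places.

Power law: V₂/V₁ = (z₂/z₁)^α ⇒ α = ln(V₂/V₁) / ln(z₂/z₁)
α = ln(15.1/12.4) / ln(15.9/3.0) = ln(1.2177) / ln(5.3000)
  = 0.19700 / 1.66771 = 0.11813

α ≈ 0.12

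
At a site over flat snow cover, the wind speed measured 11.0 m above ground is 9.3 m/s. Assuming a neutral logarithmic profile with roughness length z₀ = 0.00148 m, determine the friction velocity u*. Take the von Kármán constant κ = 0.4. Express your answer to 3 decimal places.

Log law: V(z) = (u*/κ) · ln(z/z₀) ⇒ u* = κ · V / ln(z/z₀)
u* = 0.4 × 9.3 / ln(11.0/0.00148) = 0.4 × 9.3 / 8.9136
   = 3.7200 / 8.9136 = 0.4173 m/s

u* ≈ 0.417 m/s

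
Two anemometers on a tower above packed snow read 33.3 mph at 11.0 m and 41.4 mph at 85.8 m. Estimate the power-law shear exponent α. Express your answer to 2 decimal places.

α ≈ 0.11

Power law: V₂/V₁ = (z₂/z₁)^α ⇒ α = ln(V₂/V₁) / ln(z₂/z₁)
α = ln(41.4/33.3) / ln(85.8/11.0) = ln(1.2432) / ln(7.8000)
  = 0.21772 / 2.05412 = 0.10599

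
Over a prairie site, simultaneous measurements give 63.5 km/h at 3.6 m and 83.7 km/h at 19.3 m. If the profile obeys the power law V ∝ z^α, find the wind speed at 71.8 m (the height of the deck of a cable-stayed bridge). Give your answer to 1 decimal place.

103.9 km/h

First find α: α = ln(V₂/V₁)/ln(z₂/z₁) = ln(83.7/63.5)/ln(19.3/3.6) = 0.27620/1.67917 = 0.1645
Extrapolate from 19.3 m to 71.8 m: V₃ = 83.7 × (71.8/19.3)^0.1645 = 83.7 × 1.2412 = 103.8904 km/h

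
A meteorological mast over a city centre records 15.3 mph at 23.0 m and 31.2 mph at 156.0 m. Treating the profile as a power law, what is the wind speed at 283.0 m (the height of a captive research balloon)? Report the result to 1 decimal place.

First find α: α = ln(V₂/V₁)/ln(z₂/z₁) = ln(31.2/15.3)/ln(156.0/23.0) = 0.71257/1.91436 = 0.3722
Extrapolate from 156.0 m to 283.0 m: V₃ = 31.2 × (283.0/156.0)^0.3722 = 31.2 × 1.2482 = 38.9434 mph

38.9 mph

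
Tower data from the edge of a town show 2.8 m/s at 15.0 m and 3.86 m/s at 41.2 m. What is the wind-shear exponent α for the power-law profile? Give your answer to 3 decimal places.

Power law: V₂/V₁ = (z₂/z₁)^α ⇒ α = ln(V₂/V₁) / ln(z₂/z₁)
α = ln(3.86/2.8) / ln(41.2/15.0) = ln(1.3786) / ln(2.7467)
  = 0.32105 / 1.01039 = 0.31775

α ≈ 0.318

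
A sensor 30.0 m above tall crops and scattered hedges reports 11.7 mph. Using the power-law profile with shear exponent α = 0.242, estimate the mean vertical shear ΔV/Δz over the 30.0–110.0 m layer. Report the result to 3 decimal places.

Power law: V₂ = V₁ · (z₂/z₁)^α = 11.7 × (3.6667)^0.242 = 16.0228 mph
ΔV/Δz = (16.0228 − 11.7)/(110.0 − 30.0) = 4.3228/80.0000 = 0.05404 mph/m

0.054 mph/m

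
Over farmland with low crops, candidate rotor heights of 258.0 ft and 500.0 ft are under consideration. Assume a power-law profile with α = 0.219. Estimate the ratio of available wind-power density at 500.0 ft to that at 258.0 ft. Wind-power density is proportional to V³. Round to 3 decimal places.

1.545

Speed ratio: V_B/V_A = (z_B/z_A)^α = (500.0/258.0)^0.219 = (1.9380)^0.219 = 1.15593
Power-density ratio: P_B/P_A = (V_B/V_A)³ = (1.15593)³ = 1.54450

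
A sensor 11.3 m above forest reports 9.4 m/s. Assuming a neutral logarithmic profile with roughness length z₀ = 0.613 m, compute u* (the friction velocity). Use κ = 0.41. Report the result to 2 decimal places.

u* ≈ 1.32 m/s

Log law: V(z) = (u*/κ) · ln(z/z₀) ⇒ u* = κ · V / ln(z/z₀)
u* = 0.41 × 9.4 / ln(11.3/0.613) = 0.41 × 9.4 / 2.9142
   = 3.8540 / 2.9142 = 1.3225 m/s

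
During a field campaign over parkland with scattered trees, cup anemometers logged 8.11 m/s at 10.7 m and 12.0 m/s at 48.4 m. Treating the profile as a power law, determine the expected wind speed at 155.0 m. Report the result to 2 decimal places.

First find α: α = ln(V₂/V₁)/ln(z₂/z₁) = ln(12.0/8.11)/ln(48.4/10.7) = 0.39181/1.50926 = 0.2596
Extrapolate from 48.4 m to 155.0 m: V₃ = 12.0 × (155.0/48.4)^0.2596 = 12.0 × 1.3528 = 16.2333 m/s

16.23 m/s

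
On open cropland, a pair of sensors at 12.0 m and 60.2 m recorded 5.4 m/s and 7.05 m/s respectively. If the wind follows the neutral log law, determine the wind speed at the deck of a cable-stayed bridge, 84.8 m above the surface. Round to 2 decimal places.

Log law: V ∝ ln(z/z₀). From the pair, with r = V₁/V₂ = 0.76596,
ln z₀ = (ln z₁ − r·ln z₂)/(1 − r) = (2.4849 − 0.76596×4.0977)/0.23404 = -2.7932 → z₀ = 0.06122 m
V₃ = V₁ · ln(z₃/z₀)/ln(z₁/z₀) = 5.4 × 7.2335/5.2781 = 7.4005 m/s

7.40 m/s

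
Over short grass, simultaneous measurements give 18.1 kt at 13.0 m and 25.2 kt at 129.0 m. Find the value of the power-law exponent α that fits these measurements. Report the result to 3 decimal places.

Power law: V₂/V₁ = (z₂/z₁)^α ⇒ α = ln(V₂/V₁) / ln(z₂/z₁)
α = ln(25.2/18.1) / ln(129.0/13.0) = ln(1.3923) / ln(9.9231)
  = 0.33093 / 2.29486 = 0.14421

α ≈ 0.144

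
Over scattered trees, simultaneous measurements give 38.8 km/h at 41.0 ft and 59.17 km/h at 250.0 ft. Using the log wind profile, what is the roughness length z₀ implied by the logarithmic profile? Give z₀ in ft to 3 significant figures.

z₀ ≈ 1.31 ft

Log law: V(z) ∝ ln(z/z₀). With r = V₁/V₂ = 38.8/59.17 = 0.65574,
r · ln(z₂/z₀) = ln(z₁/z₀) ⇒ ln z₀ = (ln z₁ − r·ln z₂)/(1 − r)
ln z₀ = (3.71357 − 0.65574×5.52146) / 0.34426 = 0.2700
z₀ = exp(0.2700) = 1.310 ft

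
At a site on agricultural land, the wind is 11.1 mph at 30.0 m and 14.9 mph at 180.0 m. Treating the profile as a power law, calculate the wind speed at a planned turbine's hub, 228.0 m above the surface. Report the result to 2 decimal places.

First find α: α = ln(V₂/V₁)/ln(z₂/z₁) = ln(14.9/11.1)/ln(180.0/30.0) = 0.29442/1.79176 = 0.1643
Extrapolate from 180.0 m to 228.0 m: V₃ = 14.9 × (228.0/180.0)^0.1643 = 14.9 × 1.0396 = 15.4901 mph

15.49 mph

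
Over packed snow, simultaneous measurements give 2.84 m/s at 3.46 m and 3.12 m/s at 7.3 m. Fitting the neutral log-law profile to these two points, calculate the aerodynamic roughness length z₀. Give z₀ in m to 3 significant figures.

Log law: V(z) ∝ ln(z/z₀). With r = V₁/V₂ = 2.84/3.12 = 0.91026,
r · ln(z₂/z₀) = ln(z₁/z₀) ⇒ ln z₀ = (ln z₁ − r·ln z₂)/(1 − r)
ln z₀ = (1.24127 − 0.91026×1.98787) / 0.08974 = -6.3314
z₀ = exp(-6.3314) = 0.001779 m

z₀ ≈ 0.00178 m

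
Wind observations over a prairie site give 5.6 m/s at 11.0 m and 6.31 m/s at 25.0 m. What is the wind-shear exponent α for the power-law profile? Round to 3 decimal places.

α ≈ 0.145

Power law: V₂/V₁ = (z₂/z₁)^α ⇒ α = ln(V₂/V₁) / ln(z₂/z₁)
α = ln(6.31/5.6) / ln(25.0/11.0) = ln(1.1268) / ln(2.2727)
  = 0.11937 / 0.82098 = 0.14540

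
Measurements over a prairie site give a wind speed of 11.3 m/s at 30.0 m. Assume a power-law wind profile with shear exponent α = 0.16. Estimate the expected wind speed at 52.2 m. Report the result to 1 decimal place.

Power-law profile: V₂ = V₁ · (z₂/z₁)^α
V₂ = 11.3 × (52.2/30.0)^0.16 = 11.3 × (1.7400)^0.16
    = 11.3 × 1.0927 = 12.3471 m/s

12.3 m/s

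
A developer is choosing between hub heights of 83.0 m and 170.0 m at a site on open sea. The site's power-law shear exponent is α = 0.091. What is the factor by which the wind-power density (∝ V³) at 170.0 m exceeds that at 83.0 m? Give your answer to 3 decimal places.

1.216

Speed ratio: V_B/V_A = (z_B/z_A)^α = (170.0/83.0)^0.091 = (2.0482)^0.091 = 1.06742
Power-density ratio: P_B/P_A = (V_B/V_A)³ = (1.06742)³ = 1.21620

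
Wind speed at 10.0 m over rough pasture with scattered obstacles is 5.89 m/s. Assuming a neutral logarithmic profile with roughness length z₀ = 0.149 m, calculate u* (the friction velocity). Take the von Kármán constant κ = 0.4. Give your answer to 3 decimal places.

u* ≈ 0.560 m/s

Log law: V(z) = (u*/κ) · ln(z/z₀) ⇒ u* = κ · V / ln(z/z₀)
u* = 0.4 × 5.89 / ln(10.0/0.149) = 0.4 × 5.89 / 4.2064
   = 2.3560 / 4.2064 = 0.5601 m/s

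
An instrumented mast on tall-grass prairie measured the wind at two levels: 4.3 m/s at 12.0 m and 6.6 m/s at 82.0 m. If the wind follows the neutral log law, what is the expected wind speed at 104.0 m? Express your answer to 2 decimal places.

6.88 m/s

Log law: V ∝ ln(z/z₀). From the pair, with r = V₁/V₂ = 0.65152,
ln z₀ = (ln z₁ − r·ln z₂)/(1 − r) = (2.4849 − 0.65152×4.4067)/0.34848 = -1.1080 → z₀ = 0.3302 m
V₃ = V₁ · ln(z₃/z₀)/ln(z₁/z₀) = 4.3 × 5.7524/3.5930 = 6.8844 m/s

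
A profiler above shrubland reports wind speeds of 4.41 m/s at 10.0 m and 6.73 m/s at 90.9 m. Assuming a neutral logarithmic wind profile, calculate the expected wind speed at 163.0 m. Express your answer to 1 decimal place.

Log law: V ∝ ln(z/z₀). From the pair, with r = V₁/V₂ = 0.65527,
ln z₀ = (ln z₁ − r·ln z₂)/(1 − r) = (2.3026 − 0.65527×4.5098)/0.34473 = -1.8929 → z₀ = 0.1506 m
V₃ = V₁ · ln(z₃/z₀)/ln(z₁/z₀) = 4.41 × 6.9867/4.1955 = 7.3438 m/s

7.3 m/s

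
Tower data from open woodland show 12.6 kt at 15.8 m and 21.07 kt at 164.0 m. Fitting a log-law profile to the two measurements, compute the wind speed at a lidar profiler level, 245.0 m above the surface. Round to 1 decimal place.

Log law: V ∝ ln(z/z₀). From the pair, with r = V₁/V₂ = 0.59801,
ln z₀ = (ln z₁ − r·ln z₂)/(1 − r) = (2.7600 − 0.59801×5.0999)/0.40199 = -0.7208 → z₀ = 0.4864 m
V₃ = V₁ · ln(z₃/z₀)/ln(z₁/z₀) = 12.6 × 6.2220/3.4808 = 22.5230 kt

22.5 kt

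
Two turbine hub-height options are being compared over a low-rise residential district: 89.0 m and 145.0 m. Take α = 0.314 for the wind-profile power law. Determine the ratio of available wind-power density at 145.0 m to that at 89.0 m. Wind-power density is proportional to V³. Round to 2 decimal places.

Speed ratio: V_B/V_A = (z_B/z_A)^α = (145.0/89.0)^0.314 = (1.6292)^0.314 = 1.16563
Power-density ratio: P_B/P_A = (V_B/V_A)³ = (1.16563)³ = 1.58374

1.58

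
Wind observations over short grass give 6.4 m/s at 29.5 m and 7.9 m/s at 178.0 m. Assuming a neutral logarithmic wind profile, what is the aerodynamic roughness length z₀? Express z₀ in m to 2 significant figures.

z₀ ≈ 0.014 m

Log law: V(z) ∝ ln(z/z₀). With r = V₁/V₂ = 6.4/7.9 = 0.81013,
r · ln(z₂/z₀) = ln(z₁/z₀) ⇒ ln z₀ = (ln z₁ − r·ln z₂)/(1 − r)
ln z₀ = (3.38439 − 0.81013×5.18178) / 0.18987 = -4.2845
z₀ = exp(-4.2845) = 0.01378 m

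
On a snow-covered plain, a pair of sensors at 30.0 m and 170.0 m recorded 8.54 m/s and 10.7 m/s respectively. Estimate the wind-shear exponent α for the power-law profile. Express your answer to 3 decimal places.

Power law: V₂/V₁ = (z₂/z₁)^α ⇒ α = ln(V₂/V₁) / ln(z₂/z₁)
α = ln(10.7/8.54) / ln(170.0/30.0) = ln(1.2529) / ln(5.6667)
  = 0.22548 / 1.73460 = 0.12999

α ≈ 0.130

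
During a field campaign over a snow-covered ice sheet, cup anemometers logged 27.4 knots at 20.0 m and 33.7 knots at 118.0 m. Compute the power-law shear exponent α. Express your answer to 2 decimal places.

α ≈ 0.12

Power law: V₂/V₁ = (z₂/z₁)^α ⇒ α = ln(V₂/V₁) / ln(z₂/z₁)
α = ln(33.7/27.4) / ln(118.0/20.0) = ln(1.2299) / ln(5.9000)
  = 0.20695 / 1.77495 = 0.11660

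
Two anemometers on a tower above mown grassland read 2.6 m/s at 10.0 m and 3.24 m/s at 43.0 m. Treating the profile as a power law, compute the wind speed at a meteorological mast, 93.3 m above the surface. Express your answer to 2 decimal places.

First find α: α = ln(V₂/V₁)/ln(z₂/z₁) = ln(3.24/2.6)/ln(43.0/10.0) = 0.22006/1.45862 = 0.1509
Extrapolate from 43.0 m to 93.3 m: V₃ = 3.24 × (93.3/43.0)^0.1509 = 3.24 × 1.1240 = 3.6417 m/s

3.64 m/s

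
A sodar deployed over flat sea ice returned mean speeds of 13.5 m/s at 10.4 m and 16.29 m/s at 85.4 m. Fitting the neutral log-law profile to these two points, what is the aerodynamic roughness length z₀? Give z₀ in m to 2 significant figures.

Log law: V(z) ∝ ln(z/z₀). With r = V₁/V₂ = 13.5/16.29 = 0.82873,
r · ln(z₂/z₀) = ln(z₁/z₀) ⇒ ln z₀ = (ln z₁ − r·ln z₂)/(1 − r)
ln z₀ = (2.34181 − 0.82873×4.44735) / 0.17127 = -7.8463
z₀ = exp(-7.8463) = 0.0003912 m

z₀ ≈ 0.00039 m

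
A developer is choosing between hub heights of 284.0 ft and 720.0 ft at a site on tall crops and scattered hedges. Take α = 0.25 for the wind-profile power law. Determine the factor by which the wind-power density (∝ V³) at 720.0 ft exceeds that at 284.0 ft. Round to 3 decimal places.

2.009

Speed ratio: V_B/V_A = (z_B/z_A)^α = (720.0/284.0)^0.25 = (2.5352)^0.25 = 1.26184
Power-density ratio: P_B/P_A = (V_B/V_A)³ = (1.26184)³ = 2.00914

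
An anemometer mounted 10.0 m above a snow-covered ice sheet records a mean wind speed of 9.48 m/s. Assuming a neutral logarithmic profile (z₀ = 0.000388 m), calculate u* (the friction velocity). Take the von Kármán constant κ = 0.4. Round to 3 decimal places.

Log law: V(z) = (u*/κ) · ln(z/z₀) ⇒ u* = κ · V / ln(z/z₀)
u* = 0.4 × 9.48 / ln(10.0/0.000388) = 0.4 × 9.48 / 10.1571
   = 3.7920 / 10.1571 = 0.3733 m/s

u* ≈ 0.373 m/s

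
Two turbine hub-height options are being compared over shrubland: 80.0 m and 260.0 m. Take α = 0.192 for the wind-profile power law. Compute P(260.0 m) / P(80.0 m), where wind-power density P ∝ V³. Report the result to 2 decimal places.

1.97

Speed ratio: V_B/V_A = (z_B/z_A)^α = (260.0/80.0)^0.192 = (3.2500)^0.192 = 1.25395
Power-density ratio: P_B/P_A = (V_B/V_A)³ = (1.25395)³ = 1.97172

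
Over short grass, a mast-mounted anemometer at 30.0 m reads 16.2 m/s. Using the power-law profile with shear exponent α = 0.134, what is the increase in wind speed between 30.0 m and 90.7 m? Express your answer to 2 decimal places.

Power law: V₂ = V₁ · (z₂/z₁)^α = 16.2 × (3.0233)^0.134 = 18.7888 m/s
ΔV = 18.7888 − 16.2 = 2.5888 m/s

2.59 m/s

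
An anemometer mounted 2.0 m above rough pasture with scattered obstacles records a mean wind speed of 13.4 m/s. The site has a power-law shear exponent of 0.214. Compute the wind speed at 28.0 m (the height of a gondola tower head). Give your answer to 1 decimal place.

Power-law profile: V₂ = V₁ · (z₂/z₁)^α
V₂ = 13.4 × (28.0/2.0)^0.214 = 13.4 × (14.0000)^0.214
    = 13.4 × 1.7590 = 23.5709 m/s

23.6 m/s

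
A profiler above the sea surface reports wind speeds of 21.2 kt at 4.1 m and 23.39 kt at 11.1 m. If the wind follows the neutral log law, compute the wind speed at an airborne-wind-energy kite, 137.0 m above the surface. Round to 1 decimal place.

Log law: V ∝ ln(z/z₀). From the pair, with r = V₁/V₂ = 0.90637,
ln z₀ = (ln z₁ − r·ln z₂)/(1 − r) = (1.4110 − 0.90637×2.4069)/0.09363 = -8.2303 → z₀ = 0.0002665 m
V₃ = V₁ · ln(z₃/z₀)/ln(z₁/z₀) = 21.2 × 13.1502/9.6412 = 28.9159 kt

28.9 kt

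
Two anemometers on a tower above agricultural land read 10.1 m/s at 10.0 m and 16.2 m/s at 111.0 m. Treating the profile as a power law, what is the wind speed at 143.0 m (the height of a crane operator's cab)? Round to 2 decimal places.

First find α: α = ln(V₂/V₁)/ln(z₂/z₁) = ln(16.2/10.1)/ln(111.0/10.0) = 0.47248/2.40695 = 0.1963
Extrapolate from 111.0 m to 143.0 m: V₃ = 16.2 × (143.0/111.0)^0.1963 = 16.2 × 1.0510 = 17.0259 m/s

17.03 m/s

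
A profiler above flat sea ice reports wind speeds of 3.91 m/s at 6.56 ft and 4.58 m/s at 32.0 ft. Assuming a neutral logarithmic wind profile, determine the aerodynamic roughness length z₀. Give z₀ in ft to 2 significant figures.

Log law: V(z) ∝ ln(z/z₀). With r = V₁/V₂ = 3.91/4.58 = 0.85371,
r · ln(z₂/z₀) = ln(z₁/z₀) ⇒ ln z₀ = (ln z₁ − r·ln z₂)/(1 − r)
ln z₀ = (1.88099 − 0.85371×3.46574) / 0.14629 = -7.3673
z₀ = exp(-7.3673) = 0.0006316 ft

z₀ ≈ 0.00063 ft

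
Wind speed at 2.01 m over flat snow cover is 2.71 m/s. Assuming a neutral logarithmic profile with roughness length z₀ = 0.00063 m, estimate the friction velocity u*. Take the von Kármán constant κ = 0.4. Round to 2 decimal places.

u* ≈ 0.13 m/s

Log law: V(z) = (u*/κ) · ln(z/z₀) ⇒ u* = κ · V / ln(z/z₀)
u* = 0.4 × 2.71 / ln(2.01/0.00063) = 0.4 × 2.71 / 8.0679
   = 1.0840 / 8.0679 = 0.1344 m/s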